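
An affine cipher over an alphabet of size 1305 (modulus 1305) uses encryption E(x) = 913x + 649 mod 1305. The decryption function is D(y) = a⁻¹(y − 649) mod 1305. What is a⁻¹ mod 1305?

1042

Run Euclid on (1305, 913):
1305 = 1×913 + 392
913 = 2×392 + 129
392 = 3×129 + 5
129 = 25×5 + 4
5 = 1×4 + 1
4 = 4×1 + 0
The gcd is 1. Working backward:
1 = 5 − 4
1 = −129 + 26·5
1 = 26·392 − 79·129
1 = −79·913 + 184·392
1 = 184·1305 − 263·913
So 913·(-263) ≡ 1 (mod 1305), and -263 ≡ 1042 (mod 1305).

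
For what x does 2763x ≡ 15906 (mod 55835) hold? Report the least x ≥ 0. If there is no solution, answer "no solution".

612

First find gcd(2763, 55835):
55835 = 20*2763 + 575
2763 = 4*575 + 463
575 = 1*463 + 112
463 = 4*112 + 15
112 = 7*15 + 7
15 = 2*7 + 1
7 = 7*1 + 0
gcd = 1, so a unique solution mod 55835 exists.
Back-substitute for the Bézout coefficients:
1 = 15 − 2·7
1 = −2·112 + 15·15
1 = 15·463 − 62·112
1 = −62·575 + 77·463
1 = 77·2763 − 370·575
1 = −370·55835 + 7477·2763
So 2763·(7477) ≡ 1 (mod 55835), giving 2763⁻¹ ≡ 7477.
x ≡ 2763⁻¹·15906 ≡ 7477·15906 ≡ 612 (mod 55835).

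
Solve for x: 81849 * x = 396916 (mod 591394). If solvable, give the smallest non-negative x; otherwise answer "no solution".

396110

First find gcd(81849, 591394):
591394 = 7·81849 + 18451
81849 = 4·18451 + 8045
18451 = 2·8045 + 2361
8045 = 3·2361 + 962
2361 = 2·962 + 437
962 = 2·437 + 88
437 = 4·88 + 85
88 = 1·85 + 3
85 = 28·3 + 1
3 = 3·1 + 0
gcd = 1, so a unique solution mod 591394 exists.
Back-substitute for the Bézout coefficients:
1 = 85 − 28·3
1 = −28·88 + 29·85
1 = 29·437 − 144·88
1 = −144·962 + 317·437
1 = 317·2361 − 778·962
1 = −778·8045 + 2651·2361
1 = 2651·18451 − 6080·8045
1 = −6080·81849 + 26971·18451
1 = 26971·591394 − 194877·81849
So 81849·(-194877) ≡ 1 (mod 591394), giving 81849⁻¹ ≡ 396517.
x ≡ 81849⁻¹·396916 ≡ 396517·396916 ≡ 396110 (mod 591394).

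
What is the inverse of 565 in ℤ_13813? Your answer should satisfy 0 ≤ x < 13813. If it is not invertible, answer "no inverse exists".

gcd(13813, 565) by repeated division:
13813 = 24*565 + 253
565 = 2*253 + 59
253 = 4*59 + 17
59 = 3*17 + 8
17 = 2*8 + 1
8 = 8*1 + 0
Since gcd(565, 13813) = 1, back-substitute to write 1 as a combination:
1 = 17 − 2·8
1 = −2·59 + 7·17
1 = 7·253 − 30·59
1 = −30·565 + 67·253
1 = 67·13813 − 1638·565
Hence 565⁻¹ ≡ -1638 ≡ 12175 (mod 13813).

12175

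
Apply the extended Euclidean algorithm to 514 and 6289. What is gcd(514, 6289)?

1

Euclidean algorithm:
6289 = 12×514 + 121
514 = 4×121 + 30
121 = 4×30 + 1
30 = 30×1 + 0
gcd(514, 6289) = 1.
Express as a combination:
1 = 121 − 4·30
1 = −4·514 + 17·121
1 = 17·6289 − 208·514
So 1 = (17)·6289 + (-208)·514.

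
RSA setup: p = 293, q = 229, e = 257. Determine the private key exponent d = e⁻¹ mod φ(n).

φ(n) = (p−1)(q−1) = 292·228 = 66576.
Need d with 257·d ≡ 1 (mod 66576). Apply the extended Euclidean algorithm:
66576 = 259*257 + 13
257 = 19*13 + 10
13 = 1*10 + 3
10 = 3*3 + 1
3 = 3*1 + 0
Back-substitute:
1 = 10 − 3·3
1 = −3·13 + 4·10
1 = 4·257 − 79·13
1 = −79·66576 + 20465·257
So 257·20465 ≡ 1 (mod 66576), hence d = 20465.

20465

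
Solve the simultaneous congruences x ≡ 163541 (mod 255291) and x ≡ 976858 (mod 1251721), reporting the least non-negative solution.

Write x = 163541 + 255291·k. Then 255291·k ≡ 976858 − 163541 ≡ 813317 (mod 1251721).
Need 255291⁻¹ mod 1251721. Extended Euclid on (1251721, 255291):
1251721 = 4·255291 + 230557
255291 = 1·230557 + 24734
230557 = 9·24734 + 7951
24734 = 3·7951 + 881
7951 = 9·881 + 22
881 = 40·22 + 1
22 = 22·1 + 0
Back-substitute:
1 = 881 − 40·22
1 = −40·7951 + 361·881
1 = 361·24734 − 1123·7951
1 = −1123·230557 + 10468·24734
1 = 10468·255291 − 11591·230557
1 = −11591·1251721 + 56832·255291
255291⁻¹ ≡ 56832 (mod 1251721), so k ≡ 56832·813317 ≡ 130377 (mod 1251721).
x = 163541 + 255291·130377 = 33284238248.

33284238248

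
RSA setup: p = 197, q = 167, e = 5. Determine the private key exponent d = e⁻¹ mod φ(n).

φ(n) = (p−1)(q−1) = 196·166 = 32536.
Need d with 5·d ≡ 1 (mod 32536). Apply the extended Euclidean algorithm:
32536 = 6507*5 + 1
5 = 5*1 + 0
Back-substitute:
1 = 32536 − 6507·5
So 5·(-6507) ≡ 1 (mod 32536), hence d ≡ -6507 ≡ 26029 (mod 32536).

26029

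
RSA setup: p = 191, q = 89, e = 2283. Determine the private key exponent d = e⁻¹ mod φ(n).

φ(n) = (p−1)(q−1) = 190·88 = 16720.
Need d with 2283·d ≡ 1 (mod 16720). Apply the extended Euclidean algorithm:
16720 = 7·2283 + 739
2283 = 3·739 + 66
739 = 11·66 + 13
66 = 5·13 + 1
13 = 13·1 + 0
Back-substitute:
1 = 66 − 5·13
1 = −5·739 + 56·66
1 = 56·2283 − 173·739
1 = −173·16720 + 1267·2283
So 2283·1267 ≡ 1 (mod 16720), hence d = 1267.

1267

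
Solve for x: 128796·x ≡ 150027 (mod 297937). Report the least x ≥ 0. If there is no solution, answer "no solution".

First find gcd(128796, 297937):
297937 = 2·128796 + 40345
128796 = 3·40345 + 7761
40345 = 5·7761 + 1540
7761 = 5·1540 + 61
1540 = 25·61 + 15
61 = 4·15 + 1
15 = 15·1 + 0
gcd = 1, so a unique solution mod 297937 exists.
Back-substitute for the Bézout coefficients:
1 = 61 − 4·15
1 = −4·1540 + 101·61
1 = 101·7761 − 509·1540
1 = −509·40345 + 2646·7761
1 = 2646·128796 − 8447·40345
1 = −8447·297937 + 19540·128796
So 128796·(19540) ≡ 1 (mod 297937), giving 128796⁻¹ ≡ 19540.
x ≡ 128796⁻¹·150027 ≡ 19540·150027 ≡ 125437 (mod 297937).

125437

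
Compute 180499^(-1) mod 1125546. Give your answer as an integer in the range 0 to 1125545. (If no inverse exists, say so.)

Extended Euclidean algorithm:
1125546 = 6×180499 + 42552
180499 = 4×42552 + 10291
42552 = 4×10291 + 1388
10291 = 7×1388 + 575
1388 = 2×575 + 238
575 = 2×238 + 99
238 = 2×99 + 40
99 = 2×40 + 19
40 = 2×19 + 2
19 = 9×2 + 1
2 = 2×1 + 0
gcd = 1, so the inverse exists. Back-substitute:
1 = 19 − 9·2
1 = −9·40 + 19·19
1 = 19·99 − 47·40
1 = −47·238 + 113·99
1 = 113·575 − 273·238
1 = −273·1388 + 659·575
1 = 659·10291 − 4886·1388
1 = −4886·42552 + 20203·10291
1 = 20203·180499 − 85698·42552
1 = −85698·1125546 + 534391·180499
So 180499·534391 ≡ 1 (mod 1125546).

534391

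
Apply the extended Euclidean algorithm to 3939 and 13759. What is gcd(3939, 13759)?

Euclidean algorithm:
13759 = 3·3939 + 1942
3939 = 2·1942 + 55
1942 = 35·55 + 17
55 = 3·17 + 4
17 = 4·4 + 1
4 = 4·1 + 0
gcd(3939, 13759) = 1.
Back-substituting:
1 = 17 − 4·4
1 = −4·55 + 13·17
1 = 13·1942 − 459·55
1 = −459·3939 + 931·1942
1 = 931·13759 − 3252·3939
So 1 = (931)·13759 + (-3252)·3939.

1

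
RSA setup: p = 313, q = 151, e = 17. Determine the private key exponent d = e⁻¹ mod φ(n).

2753

φ(n) = (p−1)(q−1) = 312·150 = 46800.
Need d with 17·d ≡ 1 (mod 46800). Apply the extended Euclidean algorithm:
46800 = 2752*17 + 16
17 = 1*16 + 1
16 = 16*1 + 0
Back-substitute:
1 = 17 − 16
1 = −46800 + 2753·17
So 17·2753 ≡ 1 (mod 46800), hence d = 2753.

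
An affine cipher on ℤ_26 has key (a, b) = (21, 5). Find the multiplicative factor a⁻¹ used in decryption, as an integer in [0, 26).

5

Apply the Euclidean algorithm to 26 and 21:
26 = 1×21 + 5
21 = 4×5 + 1
5 = 5×1 + 0
The gcd is 1. Working backward:
1 = 21 − 4·5
1 = −4·26 + 5·21
So 21·5 ≡ 1 (mod 26).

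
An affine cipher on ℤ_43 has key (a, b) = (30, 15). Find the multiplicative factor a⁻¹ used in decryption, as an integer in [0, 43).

Run Euclid on (43, 30):
43 = 1×30 + 13
30 = 2×13 + 4
13 = 3×4 + 1
4 = 4×1 + 0
gcd = 1, so the inverse exists. Back-substitute:
1 = 13 − 3·4
1 = −3·30 + 7·13
1 = 7·43 − 10·30
Thus 30·(-10) ≡ 1 (mod 43); reducing, -10 mod 43 = 33.

33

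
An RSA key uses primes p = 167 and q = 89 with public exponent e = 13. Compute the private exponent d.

11237

φ(n) = (p−1)(q−1) = 166·88 = 14608.
Need d with 13·d ≡ 1 (mod 14608). Apply the extended Euclidean algorithm:
14608 = 1123·13 + 9
13 = 1·9 + 4
9 = 2·4 + 1
4 = 4·1 + 0
Back-substitute:
1 = 9 − 2·4
1 = −2·13 + 3·9
1 = 3·14608 − 3371·13
So 13·(-3371) ≡ 1 (mod 14608), hence d ≡ -3371 ≡ 11237 (mod 14608).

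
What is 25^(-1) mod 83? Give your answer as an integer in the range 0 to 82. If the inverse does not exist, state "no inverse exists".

Extended Euclidean algorithm:
83 = 3·25 + 8
25 = 3·8 + 1
8 = 8·1 + 0
gcd = 1, so the inverse exists. Back-substitute:
1 = 25 − 3·8
1 = −3·83 + 10·25
So 25·10 ≡ 1 (mod 83).

10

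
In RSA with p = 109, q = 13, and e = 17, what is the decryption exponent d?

305

φ(n) = (p−1)(q−1) = 108·12 = 1296.
Need d with 17·d ≡ 1 (mod 1296). Apply the extended Euclidean algorithm:
1296 = 76·17 + 4
17 = 4·4 + 1
4 = 4·1 + 0
Back-substitute:
1 = 17 − 4·4
1 = −4·1296 + 305·17
So 17·305 ≡ 1 (mod 1296), hence d = 305.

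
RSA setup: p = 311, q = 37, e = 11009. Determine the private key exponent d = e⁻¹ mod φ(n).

7169

φ(n) = (p−1)(q−1) = 310·36 = 11160.
Need d with 11009·d ≡ 1 (mod 11160). Apply the extended Euclidean algorithm:
11160 = 1*11009 + 151
11009 = 72*151 + 137
151 = 1*137 + 14
137 = 9*14 + 11
14 = 1*11 + 3
11 = 3*3 + 2
3 = 1*2 + 1
2 = 2*1 + 0
Back-substitute:
1 = 3 − 2
1 = −11 + 4·3
1 = 4·14 − 5·11
1 = −5·137 + 49·14
1 = 49·151 − 54·137
1 = −54·11009 + 3937·151
1 = 3937·11160 − 3991·11009
So 11009·(-3991) ≡ 1 (mod 11160), hence d ≡ -3991 ≡ 7169 (mod 11160).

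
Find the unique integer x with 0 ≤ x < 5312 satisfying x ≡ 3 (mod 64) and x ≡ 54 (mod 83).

2627

Write x = 3 + 64·k. Then 64·k ≡ 54 − 3 ≡ 51 (mod 83).
Need 64⁻¹ mod 83. Extended Euclid on (83, 64):
83 = 1·64 + 19
64 = 3·19 + 7
19 = 2·7 + 5
7 = 1·5 + 2
5 = 2·2 + 1
2 = 2·1 + 0
Back-substitute:
1 = 5 − 2·2
1 = −2·7 + 3·5
1 = 3·19 − 8·7
1 = −8·64 + 27·19
1 = 27·83 − 35·64
64⁻¹ ≡ 48 (mod 83), so k ≡ 48·51 ≡ 41 (mod 83).
x = 3 + 64·41 = 2627.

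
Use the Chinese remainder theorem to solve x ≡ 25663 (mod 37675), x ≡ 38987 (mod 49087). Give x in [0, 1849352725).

Write x = 25663 + 37675·k. Then 37675·k ≡ 38987 − 25663 ≡ 13324 (mod 49087).
Need 37675⁻¹ mod 49087. Extended Euclid on (49087, 37675):
49087 = 1*37675 + 11412
37675 = 3*11412 + 3439
11412 = 3*3439 + 1095
3439 = 3*1095 + 154
1095 = 7*154 + 17
154 = 9*17 + 1
17 = 17*1 + 0
Back-substitute:
1 = 154 − 9·17
1 = −9·1095 + 64·154
1 = 64·3439 − 201·1095
1 = −201·11412 + 667·3439
1 = 667·37675 − 2202·11412
1 = −2202·49087 + 2869·37675
37675⁻¹ ≡ 2869 (mod 49087), so k ≡ 2869·13324 ≡ 36870 (mod 49087).
x = 25663 + 37675·36870 = 1389102913.

1389102913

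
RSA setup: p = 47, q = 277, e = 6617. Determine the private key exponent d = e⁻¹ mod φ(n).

3233

φ(n) = (p−1)(q−1) = 46·276 = 12696.
Need d with 6617·d ≡ 1 (mod 12696). Apply the extended Euclidean algorithm:
12696 = 1·6617 + 6079
6617 = 1·6079 + 538
6079 = 11·538 + 161
538 = 3·161 + 55
161 = 2·55 + 51
55 = 1·51 + 4
51 = 12·4 + 3
4 = 1·3 + 1
3 = 3·1 + 0
Back-substitute:
1 = 4 − 3
1 = −51 + 13·4
1 = 13·55 − 14·51
1 = −14·161 + 41·55
1 = 41·538 − 137·161
1 = −137·6079 + 1548·538
1 = 1548·6617 − 1685·6079
1 = −1685·12696 + 3233·6617
So 6617·3233 ≡ 1 (mod 12696), hence d = 3233.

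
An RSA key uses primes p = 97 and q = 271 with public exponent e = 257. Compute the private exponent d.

φ(n) = (p−1)(q−1) = 96·270 = 25920.
Need d with 257·d ≡ 1 (mod 25920). Apply the extended Euclidean algorithm:
25920 = 100·257 + 220
257 = 1·220 + 37
220 = 5·37 + 35
37 = 1·35 + 2
35 = 17·2 + 1
2 = 2·1 + 0
Back-substitute:
1 = 35 − 17·2
1 = −17·37 + 18·35
1 = 18·220 − 107·37
1 = −107·257 + 125·220
1 = 125·25920 − 12607·257
So 257·(-12607) ≡ 1 (mod 25920), hence d ≡ -12607 ≡ 13313 (mod 25920).

13313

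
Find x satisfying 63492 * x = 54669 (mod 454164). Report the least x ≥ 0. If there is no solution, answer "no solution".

no solution

gcd(63492, 454164):
454164 = 7*63492 + 9720
63492 = 6*9720 + 5172
9720 = 1*5172 + 4548
5172 = 1*4548 + 624
4548 = 7*624 + 180
624 = 3*180 + 84
180 = 2*84 + 12
84 = 7*12 + 0
gcd = 12, but 12 ∤ 54669, so the congruence has no solution.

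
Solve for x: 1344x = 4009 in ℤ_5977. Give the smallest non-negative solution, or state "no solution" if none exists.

First find gcd(1344, 5977):
5977 = 4*1344 + 601
1344 = 2*601 + 142
601 = 4*142 + 33
142 = 4*33 + 10
33 = 3*10 + 3
10 = 3*3 + 1
3 = 3*1 + 0
gcd = 1, so a unique solution mod 5977 exists.
Back-substitute for the Bézout coefficients:
1 = 10 − 3·3
1 = −3·33 + 10·10
1 = 10·142 − 43·33
1 = −43·601 + 182·142
1 = 182·1344 − 407·601
1 = −407·5977 + 1810·1344
So 1344·(1810) ≡ 1 (mod 5977), giving 1344⁻¹ ≡ 1810.
x ≡ 1344⁻¹·4009 ≡ 1810·4009 ≡ 212 (mod 5977).

212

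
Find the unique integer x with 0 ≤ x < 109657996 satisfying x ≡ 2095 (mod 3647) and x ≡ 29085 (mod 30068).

95254441

Write x = 2095 + 3647·k. Then 3647·k ≡ 29085 − 2095 ≡ 26990 (mod 30068).
Need 3647⁻¹ mod 30068. Extended Euclid on (30068, 3647):
30068 = 8*3647 + 892
3647 = 4*892 + 79
892 = 11*79 + 23
79 = 3*23 + 10
23 = 2*10 + 3
10 = 3*3 + 1
3 = 3*1 + 0
Back-substitute:
1 = 10 − 3·3
1 = −3·23 + 7·10
1 = 7·79 − 24·23
1 = −24·892 + 271·79
1 = 271·3647 − 1108·892
1 = −1108·30068 + 9135·3647
3647⁻¹ ≡ 9135 (mod 30068), so k ≡ 9135·26990 ≡ 26118 (mod 30068).
x = 2095 + 3647·26118 = 95254441.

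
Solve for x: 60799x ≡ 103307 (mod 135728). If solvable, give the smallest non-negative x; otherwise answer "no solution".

First find gcd(60799, 135728):
135728 = 2·60799 + 14130
60799 = 4·14130 + 4279
14130 = 3·4279 + 1293
4279 = 3·1293 + 400
1293 = 3·400 + 93
400 = 4·93 + 28
93 = 3·28 + 9
28 = 3·9 + 1
9 = 9·1 + 0
gcd = 1, so a unique solution mod 135728 exists.
Back-substitute for the Bézout coefficients:
1 = 28 − 3·9
1 = −3·93 + 10·28
1 = 10·400 − 43·93
1 = −43·1293 + 139·400
1 = 139·4279 − 460·1293
1 = −460·14130 + 1519·4279
1 = 1519·60799 − 6536·14130
1 = −6536·135728 + 14591·60799
So 60799·(14591) ≡ 1 (mod 135728), giving 60799⁻¹ ≡ 14591.
x ≡ 60799⁻¹·103307 ≡ 14591·103307 ≡ 92997 (mod 135728).

92997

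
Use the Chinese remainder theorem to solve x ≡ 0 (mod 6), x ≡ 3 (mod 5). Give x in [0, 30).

18

Write x = 0 + 6·k. Then 6·k ≡ 3 − 0 ≡ 3 (mod 5).
Need 6⁻¹ mod 5. Extended Euclid on (5, 1):
5 = 5×1 + 0
6⁻¹ ≡ 1 (mod 5), so k ≡ 1·3 ≡ 3 (mod 5).
x = 0 + 6·3 = 18.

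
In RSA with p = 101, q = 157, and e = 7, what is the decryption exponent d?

11143

φ(n) = (p−1)(q−1) = 100·156 = 15600.
Need d with 7·d ≡ 1 (mod 15600). Apply the extended Euclidean algorithm:
15600 = 2228*7 + 4
7 = 1*4 + 3
4 = 1*3 + 1
3 = 3*1 + 0
Back-substitute:
1 = 4 − 3
1 = −7 + 2·4
1 = 2·15600 − 4457·7
So 7·(-4457) ≡ 1 (mod 15600), hence d ≡ -4457 ≡ 11143 (mod 15600).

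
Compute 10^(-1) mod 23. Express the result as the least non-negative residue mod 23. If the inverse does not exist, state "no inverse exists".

Apply the Euclidean algorithm to 23 and 10:
23 = 2×10 + 3
10 = 3×3 + 1
3 = 3×1 + 0
Since gcd(10, 23) = 1, back-substitute to write 1 as a combination:
1 = 10 − 3·3
1 = −3·23 + 7·10
So 10·7 ≡ 1 (mod 23).

7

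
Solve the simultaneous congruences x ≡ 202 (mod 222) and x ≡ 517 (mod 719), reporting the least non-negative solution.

11302

Write x = 202 + 222·k. Then 222·k ≡ 517 − 202 ≡ 315 (mod 719).
Need 222⁻¹ mod 719. Extended Euclid on (719, 222):
719 = 3×222 + 53
222 = 4×53 + 10
53 = 5×10 + 3
10 = 3×3 + 1
3 = 3×1 + 0
Back-substitute:
1 = 10 − 3·3
1 = −3·53 + 16·10
1 = 16·222 − 67·53
1 = −67·719 + 217·222
222⁻¹ ≡ 217 (mod 719), so k ≡ 217·315 ≡ 50 (mod 719).
x = 202 + 222·50 = 11302.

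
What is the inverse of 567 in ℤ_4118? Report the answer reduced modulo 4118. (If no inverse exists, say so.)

Extended Euclidean algorithm:
4118 = 7·567 + 149
567 = 3·149 + 120
149 = 1·120 + 29
120 = 4·29 + 4
29 = 7·4 + 1
4 = 4·1 + 0
The gcd is 1. Working backward:
1 = 29 − 7·4
1 = −7·120 + 29·29
1 = 29·149 − 36·120
1 = −36·567 + 137·149
1 = 137·4118 − 995·567
So 567·(-995) ≡ 1 (mod 4118), and -995 ≡ 3123 (mod 4118).

3123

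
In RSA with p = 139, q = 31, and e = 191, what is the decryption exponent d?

2471

φ(n) = (p−1)(q−1) = 138·30 = 4140.
Need d with 191·d ≡ 1 (mod 4140). Apply the extended Euclidean algorithm:
4140 = 21×191 + 129
191 = 1×129 + 62
129 = 2×62 + 5
62 = 12×5 + 2
5 = 2×2 + 1
2 = 2×1 + 0
Back-substitute:
1 = 5 − 2·2
1 = −2·62 + 25·5
1 = 25·129 − 52·62
1 = −52·191 + 77·129
1 = 77·4140 − 1669·191
So 191·(-1669) ≡ 1 (mod 4140), hence d ≡ -1669 ≡ 2471 (mod 4140).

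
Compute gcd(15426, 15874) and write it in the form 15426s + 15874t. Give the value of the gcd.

Repeated division:
15874 = 1·15426 + 448
15426 = 34·448 + 194
448 = 2·194 + 60
194 = 3·60 + 14
60 = 4·14 + 4
14 = 3·4 + 2
4 = 2·2 + 0
gcd(15426, 15874) = 2.
Back-substituting:
2 = 14 − 3·4
2 = −3·60 + 13·14
2 = 13·194 − 42·60
2 = −42·448 + 97·194
2 = 97·15426 − 3340·448
2 = −3340·15874 + 3437·15426
So 2 = (-3340)·15874 + (3437)·15426.

2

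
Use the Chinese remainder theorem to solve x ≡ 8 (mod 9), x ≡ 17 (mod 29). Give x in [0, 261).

Write x = 8 + 9·k. Then 9·k ≡ 17 − 8 ≡ 9 (mod 29).
Need 9⁻¹ mod 29. Extended Euclid on (29, 9):
29 = 3×9 + 2
9 = 4×2 + 1
2 = 2×1 + 0
Back-substitute:
1 = 9 − 4·2
1 = −4·29 + 13·9
9⁻¹ ≡ 13 (mod 29), so k ≡ 13·9 ≡ 1 (mod 29).
x = 8 + 9·1 = 17.

17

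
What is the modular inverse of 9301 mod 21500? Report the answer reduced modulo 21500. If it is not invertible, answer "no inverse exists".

10201

Apply the Euclidean algorithm to 21500 and 9301:
21500 = 2*9301 + 2898
9301 = 3*2898 + 607
2898 = 4*607 + 470
607 = 1*470 + 137
470 = 3*137 + 59
137 = 2*59 + 19
59 = 3*19 + 2
19 = 9*2 + 1
2 = 2*1 + 0
Since gcd(9301, 21500) = 1, back-substitute to write 1 as a combination:
1 = 19 − 9·2
1 = −9·59 + 28·19
1 = 28·137 − 65·59
1 = −65·470 + 223·137
1 = 223·607 − 288·470
1 = −288·2898 + 1375·607
1 = 1375·9301 − 4413·2898
1 = −4413·21500 + 10201·9301
So 9301·10201 ≡ 1 (mod 21500).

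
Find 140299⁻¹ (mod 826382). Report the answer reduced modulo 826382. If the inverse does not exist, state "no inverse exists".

698607

Extended Euclidean algorithm:
826382 = 5·140299 + 124887
140299 = 1·124887 + 15412
124887 = 8·15412 + 1591
15412 = 9·1591 + 1093
1591 = 1·1093 + 498
1093 = 2·498 + 97
498 = 5·97 + 13
97 = 7·13 + 6
13 = 2·6 + 1
6 = 6·1 + 0
Since gcd(140299, 826382) = 1, back-substitute to write 1 as a combination:
1 = 13 − 2·6
1 = −2·97 + 15·13
1 = 15·498 − 77·97
1 = −77·1093 + 169·498
1 = 169·1591 − 246·1093
1 = −246·15412 + 2383·1591
1 = 2383·124887 − 19310·15412
1 = −19310·140299 + 21693·124887
1 = 21693·826382 − 127775·140299
So 140299·(-127775) ≡ 1 (mod 826382), and -127775 ≡ 698607 (mod 826382).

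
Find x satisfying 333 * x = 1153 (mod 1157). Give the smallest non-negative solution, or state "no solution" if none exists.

First find gcd(333, 1157):
1157 = 3·333 + 158
333 = 2·158 + 17
158 = 9·17 + 5
17 = 3·5 + 2
5 = 2·2 + 1
2 = 2·1 + 0
gcd = 1, so a unique solution mod 1157 exists.
Back-substitute for the Bézout coefficients:
1 = 5 − 2·2
1 = −2·17 + 7·5
1 = 7·158 − 65·17
1 = −65·333 + 137·158
1 = 137·1157 − 476·333
So 333·(-476) ≡ 1 (mod 1157), giving 333⁻¹ ≡ 681.
x ≡ 333⁻¹·1153 ≡ 681·1153 ≡ 747 (mod 1157).

747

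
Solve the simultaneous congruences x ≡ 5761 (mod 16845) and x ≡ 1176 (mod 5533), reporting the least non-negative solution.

86454301

Write x = 5761 + 16845·k. Then 16845·k ≡ 1176 − 5761 ≡ 948 (mod 5533).
Need 16845⁻¹ mod 5533. Extended Euclid on (5533, 246):
5533 = 22×246 + 121
246 = 2×121 + 4
121 = 30×4 + 1
4 = 4×1 + 0
Back-substitute:
1 = 121 − 30·4
1 = −30·246 + 61·121
1 = 61·5533 − 1372·246
16845⁻¹ ≡ 4161 (mod 5533), so k ≡ 4161·948 ≡ 5132 (mod 5533).
x = 5761 + 16845·5132 = 86454301.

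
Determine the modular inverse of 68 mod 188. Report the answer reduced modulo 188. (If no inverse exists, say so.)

no inverse exists

Euclidean algorithm on 188, 68:
188 = 2×68 + 52
68 = 1×52 + 16
52 = 3×16 + 4
16 = 4×4 + 0
Since gcd = 4 > 1, 68 is not a unit mod 188.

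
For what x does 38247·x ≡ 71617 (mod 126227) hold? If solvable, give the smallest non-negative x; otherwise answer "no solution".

First find gcd(38247, 126227):
126227 = 3×38247 + 11486
38247 = 3×11486 + 3789
11486 = 3×3789 + 119
3789 = 31×119 + 100
119 = 1×100 + 19
100 = 5×19 + 5
19 = 3×5 + 4
5 = 1×4 + 1
4 = 4×1 + 0
gcd = 1, so a unique solution mod 126227 exists.
Back-substitute for the Bézout coefficients:
1 = 5 − 4
1 = −19 + 4·5
1 = 4·100 − 21·19
1 = −21·119 + 25·100
1 = 25·3789 − 796·119
1 = −796·11486 + 2413·3789
1 = 2413·38247 − 8035·11486
1 = −8035·126227 + 26518·38247
So 38247·(26518) ≡ 1 (mod 126227), giving 38247⁻¹ ≡ 26518.
x ≡ 38247⁻¹·71617 ≡ 26518·71617 ≡ 54391 (mod 126227).

54391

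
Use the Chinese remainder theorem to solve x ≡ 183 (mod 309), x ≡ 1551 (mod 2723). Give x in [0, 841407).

Write x = 183 + 309·k. Then 309·k ≡ 1551 − 183 ≡ 1368 (mod 2723).
Need 309⁻¹ mod 2723. Extended Euclid on (2723, 309):
2723 = 8*309 + 251
309 = 1*251 + 58
251 = 4*58 + 19
58 = 3*19 + 1
19 = 19*1 + 0
Back-substitute:
1 = 58 − 3·19
1 = −3·251 + 13·58
1 = 13·309 − 16·251
1 = −16·2723 + 141·309
309⁻¹ ≡ 141 (mod 2723), so k ≡ 141·1368 ≡ 2278 (mod 2723).
x = 183 + 309·2278 = 704085.

704085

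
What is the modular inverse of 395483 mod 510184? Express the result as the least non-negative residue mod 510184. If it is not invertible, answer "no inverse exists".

454171

gcd(510184, 395483) by repeated division:
510184 = 1·395483 + 114701
395483 = 3·114701 + 51380
114701 = 2·51380 + 11941
51380 = 4·11941 + 3616
11941 = 3·3616 + 1093
3616 = 3·1093 + 337
1093 = 3·337 + 82
337 = 4·82 + 9
82 = 9·9 + 1
9 = 9·1 + 0
gcd = 1, so the inverse exists. Back-substitute:
1 = 82 − 9·9
1 = −9·337 + 37·82
1 = 37·1093 − 120·337
1 = −120·3616 + 397·1093
1 = 397·11941 − 1311·3616
1 = −1311·51380 + 5641·11941
1 = 5641·114701 − 12593·51380
1 = −12593·395483 + 43420·114701
1 = 43420·510184 − 56013·395483
Hence 395483⁻¹ ≡ -56013 ≡ 454171 (mod 510184).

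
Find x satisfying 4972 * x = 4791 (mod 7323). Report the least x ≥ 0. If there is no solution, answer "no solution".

First find gcd(4972, 7323):
7323 = 1*4972 + 2351
4972 = 2*2351 + 270
2351 = 8*270 + 191
270 = 1*191 + 79
191 = 2*79 + 33
79 = 2*33 + 13
33 = 2*13 + 7
13 = 1*7 + 6
7 = 1*6 + 1
6 = 6*1 + 0
gcd = 1, so a unique solution mod 7323 exists.
Back-substitute for the Bézout coefficients:
1 = 7 − 6
1 = −13 + 2·7
1 = 2·33 − 5·13
1 = −5·79 + 12·33
1 = 12·191 − 29·79
1 = −29·270 + 41·191
1 = 41·2351 − 357·270
1 = −357·4972 + 755·2351
1 = 755·7323 − 1112·4972
So 4972·(-1112) ≡ 1 (mod 7323), giving 4972⁻¹ ≡ 6211.
x ≡ 4972⁻¹·4791 ≡ 6211·4791 ≡ 3552 (mod 7323).

3552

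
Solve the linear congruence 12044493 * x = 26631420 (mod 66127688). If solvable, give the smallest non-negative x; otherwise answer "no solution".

6131244

First find gcd(12044493, 66127688):
66127688 = 5×12044493 + 5905223
12044493 = 2×5905223 + 234047
5905223 = 25×234047 + 54048
234047 = 4×54048 + 17855
54048 = 3×17855 + 483
17855 = 36×483 + 467
483 = 1×467 + 16
467 = 29×16 + 3
16 = 5×3 + 1
3 = 3×1 + 0
gcd = 1, so a unique solution mod 66127688 exists.
Back-substitute for the Bézout coefficients:
1 = 16 − 5·3
1 = −5·467 + 146·16
1 = 146·483 − 151·467
1 = −151·17855 + 5582·483
1 = 5582·54048 − 16897·17855
1 = −16897·234047 + 73170·54048
1 = 73170·5905223 − 1846147·234047
1 = −1846147·12044493 + 3765464·5905223
1 = 3765464·66127688 − 20673467·12044493
So 12044493·(-20673467) ≡ 1 (mod 66127688), giving 12044493⁻¹ ≡ 45454221.
x ≡ 12044493⁻¹·26631420 ≡ 45454221·26631420 ≡ 6131244 (mod 66127688).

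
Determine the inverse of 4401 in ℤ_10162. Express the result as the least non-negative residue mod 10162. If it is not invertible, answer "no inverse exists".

1203

Apply the Euclidean algorithm to 10162 and 4401:
10162 = 2*4401 + 1360
4401 = 3*1360 + 321
1360 = 4*321 + 76
321 = 4*76 + 17
76 = 4*17 + 8
17 = 2*8 + 1
8 = 8*1 + 0
gcd = 1, so the inverse exists. Back-substitute:
1 = 17 − 2·8
1 = −2·76 + 9·17
1 = 9·321 − 38·76
1 = −38·1360 + 161·321
1 = 161·4401 − 521·1360
1 = −521·10162 + 1203·4401
So 4401·1203 ≡ 1 (mod 10162).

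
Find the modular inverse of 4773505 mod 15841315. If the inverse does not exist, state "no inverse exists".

Compute gcd(4773505, 15841315):
15841315 = 3·4773505 + 1520800
4773505 = 3·1520800 + 211105
1520800 = 7·211105 + 43065
211105 = 4·43065 + 38845
43065 = 1·38845 + 4220
38845 = 9·4220 + 865
4220 = 4·865 + 760
865 = 1·760 + 105
760 = 7·105 + 25
105 = 4·25 + 5
25 = 5·5 + 0
gcd(4773505, 15841315) = 5 ≠ 1, so 4773505 has no multiplicative inverse modulo 15841315.

no inverse exists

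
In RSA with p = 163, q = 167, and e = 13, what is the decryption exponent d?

φ(n) = (p−1)(q−1) = 162·166 = 26892.
Need d with 13·d ≡ 1 (mod 26892). Apply the extended Euclidean algorithm:
26892 = 2068*13 + 8
13 = 1*8 + 5
8 = 1*5 + 3
5 = 1*3 + 2
3 = 1*2 + 1
2 = 2*1 + 0
Back-substitute:
1 = 3 − 2
1 = −5 + 2·3
1 = 2·8 − 3·5
1 = −3·13 + 5·8
1 = 5·26892 − 10343·13
So 13·(-10343) ≡ 1 (mod 26892), hence d ≡ -10343 ≡ 16549 (mod 26892).

16549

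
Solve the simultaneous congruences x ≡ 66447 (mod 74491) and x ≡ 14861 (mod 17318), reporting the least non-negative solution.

351068039

Write x = 66447 + 74491·k. Then 74491·k ≡ 14861 − 66447 ≡ 368 (mod 17318).
Need 74491⁻¹ mod 17318. Extended Euclid on (17318, 5219):
17318 = 3×5219 + 1661
5219 = 3×1661 + 236
1661 = 7×236 + 9
236 = 26×9 + 2
9 = 4×2 + 1
2 = 2×1 + 0
Back-substitute:
1 = 9 − 4·2
1 = −4·236 + 105·9
1 = 105·1661 − 739·236
1 = −739·5219 + 2322·1661
1 = 2322·17318 − 7705·5219
74491⁻¹ ≡ 9613 (mod 17318), so k ≡ 9613·368 ≡ 4712 (mod 17318).
x = 66447 + 74491·4712 = 351068039.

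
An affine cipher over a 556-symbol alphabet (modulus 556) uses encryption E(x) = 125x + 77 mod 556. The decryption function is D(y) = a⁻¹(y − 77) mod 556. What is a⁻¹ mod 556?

gcd(556, 125) by repeated division:
556 = 4·125 + 56
125 = 2·56 + 13
56 = 4·13 + 4
13 = 3·4 + 1
4 = 4·1 + 0
The gcd is 1. Working backward:
1 = 13 − 3·4
1 = −3·56 + 13·13
1 = 13·125 − 29·56
1 = −29·556 + 129·125
So 125·129 ≡ 1 (mod 556).

129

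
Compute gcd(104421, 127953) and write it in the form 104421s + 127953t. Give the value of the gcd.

3

Repeated division:
127953 = 1*104421 + 23532
104421 = 4*23532 + 10293
23532 = 2*10293 + 2946
10293 = 3*2946 + 1455
2946 = 2*1455 + 36
1455 = 40*36 + 15
36 = 2*15 + 6
15 = 2*6 + 3
6 = 2*3 + 0
gcd(104421, 127953) = 3.
Back-substituting:
3 = 15 − 2·6
3 = −2·36 + 5·15
3 = 5·1455 − 202·36
3 = −202·2946 + 409·1455
3 = 409·10293 − 1429·2946
3 = −1429·23532 + 3267·10293
3 = 3267·104421 − 14497·23532
3 = −14497·127953 + 17764·104421
So 3 = (-14497)·127953 + (17764)·104421.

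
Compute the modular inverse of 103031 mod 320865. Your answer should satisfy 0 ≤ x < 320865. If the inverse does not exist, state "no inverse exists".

Run Euclid on (320865, 103031):
320865 = 3*103031 + 11772
103031 = 8*11772 + 8855
11772 = 1*8855 + 2917
8855 = 3*2917 + 104
2917 = 28*104 + 5
104 = 20*5 + 4
5 = 1*4 + 1
4 = 4*1 + 0
Since gcd(103031, 320865) = 1, back-substitute to write 1 as a combination:
1 = 5 − 4
1 = −104 + 21·5
1 = 21·2917 − 589·104
1 = −589·8855 + 1788·2917
1 = 1788·11772 − 2377·8855
1 = −2377·103031 + 20804·11772
1 = 20804·320865 − 64789·103031
Hence 103031⁻¹ ≡ -64789 ≡ 256076 (mod 320865).

256076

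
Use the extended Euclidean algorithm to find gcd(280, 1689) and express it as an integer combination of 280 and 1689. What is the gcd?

1

Repeated division:
1689 = 6·280 + 9
280 = 31·9 + 1
9 = 9·1 + 0
gcd(280, 1689) = 1.
Back-substituting:
1 = 280 − 31·9
1 = −31·1689 + 187·280
So 1 = (-31)·1689 + (187)·280.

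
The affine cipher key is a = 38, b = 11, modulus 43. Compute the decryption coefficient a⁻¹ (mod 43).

17

gcd(43, 38) by repeated division:
43 = 1×38 + 5
38 = 7×5 + 3
5 = 1×3 + 2
3 = 1×2 + 1
2 = 2×1 + 0
gcd = 1, so the inverse exists. Back-substitute:
1 = 3 − 2
1 = −5 + 2·3
1 = 2·38 − 15·5
1 = −15·43 + 17·38
So 38·17 ≡ 1 (mod 43).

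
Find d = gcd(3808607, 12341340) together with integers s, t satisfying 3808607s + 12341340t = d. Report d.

11

Apply Euclid's algorithm to 12341340 and 3808607:
12341340 = 3×3808607 + 915519
3808607 = 4×915519 + 146531
915519 = 6×146531 + 36333
146531 = 4×36333 + 1199
36333 = 30×1199 + 363
1199 = 3×363 + 110
363 = 3×110 + 33
110 = 3×33 + 11
33 = 3×11 + 0
gcd(3808607, 12341340) = 11.
Express as a combination:
11 = 110 − 3·33
11 = −3·363 + 10·110
11 = 10·1199 − 33·363
11 = −33·36333 + 1000·1199
11 = 1000·146531 − 4033·36333
11 = −4033·915519 + 25198·146531
11 = 25198·3808607 − 104825·915519
11 = −104825·12341340 + 339673·3808607
So 11 = (-104825)·12341340 + (339673)·3808607.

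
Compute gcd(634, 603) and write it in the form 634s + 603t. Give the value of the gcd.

1

Repeated division:
634 = 1×603 + 31
603 = 19×31 + 14
31 = 2×14 + 3
14 = 4×3 + 2
3 = 1×2 + 1
2 = 2×1 + 0
gcd(634, 603) = 1.
Express as a combination:
1 = 3 − 2
1 = −14 + 5·3
1 = 5·31 − 11·14
1 = −11·603 + 214·31
1 = 214·634 − 225·603
So 1 = (214)·634 + (-225)·603.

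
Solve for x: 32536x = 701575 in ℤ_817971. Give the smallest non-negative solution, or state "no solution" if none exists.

43942

First find gcd(32536, 817971):
817971 = 25×32536 + 4571
32536 = 7×4571 + 539
4571 = 8×539 + 259
539 = 2×259 + 21
259 = 12×21 + 7
21 = 3×7 + 0
gcd = 7 and 7 | 701575, so solutions exist. Divide through by 7: 4648x ≡ 100225 (mod 116853).
Now find 4648⁻¹ mod 116853:
116853 = 25×4648 + 653
4648 = 7×653 + 77
653 = 8×77 + 37
77 = 2×37 + 3
37 = 12×3 + 1
3 = 3×1 + 0
Back-substitute:
1 = 37 − 12·3
1 = −12·77 + 25·37
1 = 25·653 − 212·77
1 = −212·4648 + 1509·653
1 = 1509·116853 − 37937·4648
So 4648·(-37937) ≡ 1 (mod 116853), i.e. 4648⁻¹ ≡ 78916.
Then x ≡ 78916·100225 ≡ 43942 (mod 116853); the smallest non-negative solution is x = 43942.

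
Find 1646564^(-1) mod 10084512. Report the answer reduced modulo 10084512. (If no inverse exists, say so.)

Compute gcd(1646564, 10084512):
10084512 = 6·1646564 + 205128
1646564 = 8·205128 + 5540
205128 = 37·5540 + 148
5540 = 37·148 + 64
148 = 2·64 + 20
64 = 3·20 + 4
20 = 5·4 + 0
gcd(1646564, 10084512) = 4 ≠ 1, so 1646564 has no multiplicative inverse modulo 10084512.

no inverse exists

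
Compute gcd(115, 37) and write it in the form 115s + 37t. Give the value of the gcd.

Euclidean algorithm:
115 = 3·37 + 4
37 = 9·4 + 1
4 = 4·1 + 0
gcd(115, 37) = 1.
Working backward:
1 = 37 − 9·4
1 = −9·115 + 28·37
So 1 = (-9)·115 + (28)·37.

1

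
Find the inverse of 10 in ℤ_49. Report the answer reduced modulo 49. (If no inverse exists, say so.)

5

Run Euclid on (49, 10):
49 = 4×10 + 9
10 = 1×9 + 1
9 = 9×1 + 0
The gcd is 1. Working backward:
1 = 10 − 9
1 = −49 + 5·10
So 10·5 ≡ 1 (mod 49).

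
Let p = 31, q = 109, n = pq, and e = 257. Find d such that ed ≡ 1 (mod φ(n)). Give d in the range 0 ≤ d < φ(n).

φ(n) = (p−1)(q−1) = 30·108 = 3240.
Need d with 257·d ≡ 1 (mod 3240). Apply the extended Euclidean algorithm:
3240 = 12*257 + 156
257 = 1*156 + 101
156 = 1*101 + 55
101 = 1*55 + 46
55 = 1*46 + 9
46 = 5*9 + 1
9 = 9*1 + 0
Back-substitute:
1 = 46 − 5·9
1 = −5·55 + 6·46
1 = 6·101 − 11·55
1 = −11·156 + 17·101
1 = 17·257 − 28·156
1 = −28·3240 + 353·257
So 257·353 ≡ 1 (mod 3240), hence d = 353.

353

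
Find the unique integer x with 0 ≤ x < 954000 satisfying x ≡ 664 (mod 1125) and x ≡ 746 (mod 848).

Write x = 664 + 1125·k. Then 1125·k ≡ 746 − 664 ≡ 82 (mod 848).
Need 1125⁻¹ mod 848. Extended Euclid on (848, 277):
848 = 3·277 + 17
277 = 16·17 + 5
17 = 3·5 + 2
5 = 2·2 + 1
2 = 2·1 + 0
Back-substitute:
1 = 5 − 2·2
1 = −2·17 + 7·5
1 = 7·277 − 114·17
1 = −114·848 + 349·277
1125⁻¹ ≡ 349 (mod 848), so k ≡ 349·82 ≡ 634 (mod 848).
x = 664 + 1125·634 = 713914.

713914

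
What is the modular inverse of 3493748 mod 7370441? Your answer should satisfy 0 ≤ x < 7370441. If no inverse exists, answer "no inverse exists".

2240166

Apply the Euclidean algorithm to 7370441 and 3493748:
7370441 = 2×3493748 + 382945
3493748 = 9×382945 + 47243
382945 = 8×47243 + 5001
47243 = 9×5001 + 2234
5001 = 2×2234 + 533
2234 = 4×533 + 102
533 = 5×102 + 23
102 = 4×23 + 10
23 = 2×10 + 3
10 = 3×3 + 1
3 = 3×1 + 0
Since gcd(3493748, 7370441) = 1, back-substitute to write 1 as a combination:
1 = 10 − 3·3
1 = −3·23 + 7·10
1 = 7·102 − 31·23
1 = −31·533 + 162·102
1 = 162·2234 − 679·533
1 = −679·5001 + 1520·2234
1 = 1520·47243 − 14359·5001
1 = −14359·382945 + 116392·47243
1 = 116392·3493748 − 1061887·382945
1 = −1061887·7370441 + 2240166·3493748
So 3493748·2240166 ≡ 1 (mod 7370441).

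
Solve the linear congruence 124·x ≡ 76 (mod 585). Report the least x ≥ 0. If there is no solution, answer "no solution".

First find gcd(124, 585):
585 = 4*124 + 89
124 = 1*89 + 35
89 = 2*35 + 19
35 = 1*19 + 16
19 = 1*16 + 3
16 = 5*3 + 1
3 = 3*1 + 0
gcd = 1, so a unique solution mod 585 exists.
Back-substitute for the Bézout coefficients:
1 = 16 − 5·3
1 = −5·19 + 6·16
1 = 6·35 − 11·19
1 = −11·89 + 28·35
1 = 28·124 − 39·89
1 = −39·585 + 184·124
So 124·(184) ≡ 1 (mod 585), giving 124⁻¹ ≡ 184.
x ≡ 124⁻¹·76 ≡ 184·76 ≡ 529 (mod 585).

529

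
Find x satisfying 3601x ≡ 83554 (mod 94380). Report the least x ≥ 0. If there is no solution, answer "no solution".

gcd(3601, 94380):
94380 = 26·3601 + 754
3601 = 4·754 + 585
754 = 1·585 + 169
585 = 3·169 + 78
169 = 2·78 + 13
78 = 6·13 + 0
gcd = 13, but 13 ∤ 83554, so the congruence has no solution.

no solution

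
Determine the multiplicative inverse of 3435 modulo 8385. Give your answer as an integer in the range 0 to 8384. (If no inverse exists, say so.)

no inverse exists

Euclidean algorithm on 8385, 3435:
8385 = 2·3435 + 1515
3435 = 2·1515 + 405
1515 = 3·405 + 300
405 = 1·300 + 105
300 = 2·105 + 90
105 = 1·90 + 15
90 = 6·15 + 0
The gcd is 15, not 1, hence no inverse exists.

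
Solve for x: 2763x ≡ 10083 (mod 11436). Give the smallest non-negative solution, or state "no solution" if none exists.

2069

First find gcd(2763, 11436):
11436 = 4×2763 + 384
2763 = 7×384 + 75
384 = 5×75 + 9
75 = 8×9 + 3
9 = 3×3 + 0
gcd = 3 and 3 | 10083, so solutions exist. Divide through by 3: 921x ≡ 3361 (mod 3812).
Now find 921⁻¹ mod 3812:
3812 = 4×921 + 128
921 = 7×128 + 25
128 = 5×25 + 3
25 = 8×3 + 1
3 = 3×1 + 0
Back-substitute:
1 = 25 − 8·3
1 = −8·128 + 41·25
1 = 41·921 − 295·128
1 = −295·3812 + 1221·921
So 921⁻¹ ≡ 1221 (mod 3812).
Then x ≡ 1221·3361 ≡ 2069 (mod 3812); the smallest non-negative solution is x = 2069.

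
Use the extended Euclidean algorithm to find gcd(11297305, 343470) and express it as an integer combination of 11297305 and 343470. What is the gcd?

Apply Euclid's algorithm to 11297305 and 343470:
11297305 = 32·343470 + 306265
343470 = 1·306265 + 37205
306265 = 8·37205 + 8625
37205 = 4·8625 + 2705
8625 = 3·2705 + 510
2705 = 5·510 + 155
510 = 3·155 + 45
155 = 3·45 + 20
45 = 2·20 + 5
20 = 4·5 + 0
gcd(11297305, 343470) = 5.
Back-substituting:
5 = 45 − 2·20
5 = −2·155 + 7·45
5 = 7·510 − 23·155
5 = −23·2705 + 122·510
5 = 122·8625 − 389·2705
5 = −389·37205 + 1678·8625
5 = 1678·306265 − 13813·37205
5 = −13813·343470 + 15491·306265
5 = 15491·11297305 − 509525·343470
So 5 = (15491)·11297305 + (-509525)·343470.

5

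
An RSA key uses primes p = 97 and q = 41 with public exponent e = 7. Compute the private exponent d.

φ(n) = (p−1)(q−1) = 96·40 = 3840.
Need d with 7·d ≡ 1 (mod 3840). Apply the extended Euclidean algorithm:
3840 = 548·7 + 4
7 = 1·4 + 3
4 = 1·3 + 1
3 = 3·1 + 0
Back-substitute:
1 = 4 − 3
1 = −7 + 2·4
1 = 2·3840 − 1097·7
So 7·(-1097) ≡ 1 (mod 3840), hence d ≡ -1097 ≡ 2743 (mod 3840).

2743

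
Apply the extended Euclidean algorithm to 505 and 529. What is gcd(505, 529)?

Apply Euclid's algorithm to 529 and 505:
529 = 1·505 + 24
505 = 21·24 + 1
24 = 24·1 + 0
gcd(505, 529) = 1.
Back-substituting:
1 = 505 − 21·24
1 = −21·529 + 22·505
So 1 = (-21)·529 + (22)·505.

1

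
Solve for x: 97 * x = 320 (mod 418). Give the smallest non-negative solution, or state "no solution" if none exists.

First find gcd(97, 418):
418 = 4*97 + 30
97 = 3*30 + 7
30 = 4*7 + 2
7 = 3*2 + 1
2 = 2*1 + 0
gcd = 1, so a unique solution mod 418 exists.
Back-substitute for the Bézout coefficients:
1 = 7 − 3·2
1 = −3·30 + 13·7
1 = 13·97 − 42·30
1 = −42·418 + 181·97
So 97·(181) ≡ 1 (mod 418), giving 97⁻¹ ≡ 181.
x ≡ 97⁻¹·320 ≡ 181·320 ≡ 236 (mod 418).

236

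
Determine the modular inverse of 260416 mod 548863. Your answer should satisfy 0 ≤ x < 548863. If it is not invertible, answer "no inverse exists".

Apply the Euclidean algorithm to 548863 and 260416:
548863 = 2×260416 + 28031
260416 = 9×28031 + 8137
28031 = 3×8137 + 3620
8137 = 2×3620 + 897
3620 = 4×897 + 32
897 = 28×32 + 1
32 = 32×1 + 0
The gcd is 1. Working backward:
1 = 897 − 28·32
1 = −28·3620 + 113·897
1 = 113·8137 − 254·3620
1 = −254·28031 + 875·8137
1 = 875·260416 − 8129·28031
1 = −8129·548863 + 17133·260416
So 260416·17133 ≡ 1 (mod 548863).

17133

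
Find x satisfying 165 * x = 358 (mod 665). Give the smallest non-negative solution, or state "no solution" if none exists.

no solution

gcd(165, 665):
665 = 4*165 + 5
165 = 33*5 + 0
gcd = 5, but 5 ∤ 358, so the congruence has no solution.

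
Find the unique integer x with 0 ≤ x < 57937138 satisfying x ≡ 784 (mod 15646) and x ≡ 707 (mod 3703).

Write x = 784 + 15646·k. Then 15646·k ≡ 707 − 784 ≡ 3626 (mod 3703).
Need 15646⁻¹ mod 3703. Extended Euclid on (3703, 834):
3703 = 4×834 + 367
834 = 2×367 + 100
367 = 3×100 + 67
100 = 1×67 + 33
67 = 2×33 + 1
33 = 33×1 + 0
Back-substitute:
1 = 67 − 2·33
1 = −2·100 + 3·67
1 = 3·367 − 11·100
1 = −11·834 + 25·367
1 = 25·3703 − 111·834
15646⁻¹ ≡ 3592 (mod 3703), so k ≡ 3592·3626 ≡ 1141 (mod 3703).
x = 784 + 15646·1141 = 17852870.

17852870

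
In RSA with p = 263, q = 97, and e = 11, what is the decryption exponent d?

20579

φ(n) = (p−1)(q−1) = 262·96 = 25152.
Need d with 11·d ≡ 1 (mod 25152). Apply the extended Euclidean algorithm:
25152 = 2286·11 + 6
11 = 1·6 + 5
6 = 1·5 + 1
5 = 5·1 + 0
Back-substitute:
1 = 6 − 5
1 = −11 + 2·6
1 = 2·25152 − 4573·11
So 11·(-4573) ≡ 1 (mod 25152), hence d ≡ -4573 ≡ 20579 (mod 25152).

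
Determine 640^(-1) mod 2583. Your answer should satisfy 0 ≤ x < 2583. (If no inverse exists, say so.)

Run Euclid on (2583, 640):
2583 = 4×640 + 23
640 = 27×23 + 19
23 = 1×19 + 4
19 = 4×4 + 3
4 = 1×3 + 1
3 = 3×1 + 0
gcd = 1, so the inverse exists. Back-substitute:
1 = 4 − 3
1 = −19 + 5·4
1 = 5·23 − 6·19
1 = −6·640 + 167·23
1 = 167·2583 − 674·640
Hence 640⁻¹ ≡ -674 ≡ 1909 (mod 2583).

1909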